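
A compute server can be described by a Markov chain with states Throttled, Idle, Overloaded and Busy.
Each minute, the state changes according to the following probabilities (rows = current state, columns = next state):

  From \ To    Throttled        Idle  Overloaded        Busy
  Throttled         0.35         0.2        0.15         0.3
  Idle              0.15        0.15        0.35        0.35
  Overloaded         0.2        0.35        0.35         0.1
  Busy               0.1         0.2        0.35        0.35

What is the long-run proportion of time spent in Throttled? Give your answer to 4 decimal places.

Let the stationary distribution be π with π = πP and π_1 + π_2 + π_3 + π_4 = 1.
π_1 = 0.35·π_1 + 0.15·π_2 + 0.2·π_3 + 0.1·π_4
π_2 = 0.2·π_1 + 0.15·π_2 + 0.35·π_3 + 0.2·π_4
π_3 = 0.15·π_1 + 0.35·π_2 + 0.35·π_3 + 0.35·π_4
Solving with the normalization constraint gives π = (0.1906, 0.2350, 0.3119, 0.2625).
So the stationary probability of Throttled is 0.1906.

0.1906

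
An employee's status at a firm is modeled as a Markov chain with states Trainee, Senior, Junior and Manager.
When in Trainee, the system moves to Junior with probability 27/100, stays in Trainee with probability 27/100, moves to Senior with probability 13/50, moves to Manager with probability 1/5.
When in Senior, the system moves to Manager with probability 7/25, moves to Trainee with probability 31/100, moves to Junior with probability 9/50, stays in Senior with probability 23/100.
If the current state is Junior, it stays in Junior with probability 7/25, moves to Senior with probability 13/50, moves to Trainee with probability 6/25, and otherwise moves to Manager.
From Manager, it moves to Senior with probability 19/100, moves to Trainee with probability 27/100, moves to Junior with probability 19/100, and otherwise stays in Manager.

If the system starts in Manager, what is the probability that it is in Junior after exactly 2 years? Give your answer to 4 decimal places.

Propagate the distribution vector 2 years from Manager.
After 0 years: (0.0000, 0.0000, 0.0000, 1.0000)
After 1 year: (0.2700, 0.1900, 0.1900, 0.3500)
After 2 years: (0.2719, 0.2298, 0.2268, 0.2715)
P(in Junior after 2 years) = 0.2268

0.2268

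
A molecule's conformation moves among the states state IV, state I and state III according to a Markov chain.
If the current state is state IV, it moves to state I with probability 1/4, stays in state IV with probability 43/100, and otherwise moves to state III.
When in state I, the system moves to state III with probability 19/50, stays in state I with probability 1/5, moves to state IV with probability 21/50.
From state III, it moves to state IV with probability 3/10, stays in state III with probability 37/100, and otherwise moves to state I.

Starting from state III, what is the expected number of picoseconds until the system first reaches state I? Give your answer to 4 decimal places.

Let t(s) be the expected number of picoseconds to first reach state I from state s, with t(state I) = 0. Conditioning on the first picosecond:
t(state IV) = 1 + 0.43·t(state IV) + 0.32·t(state III)
t(state III) = 1 + 0.3·t(state IV) + 0.37·t(state III)
Solving: t(state IV) = 3.6108, t(state III) = 3.3067.
Expected picoseconds from state III to state I: 3.3067.

3.3067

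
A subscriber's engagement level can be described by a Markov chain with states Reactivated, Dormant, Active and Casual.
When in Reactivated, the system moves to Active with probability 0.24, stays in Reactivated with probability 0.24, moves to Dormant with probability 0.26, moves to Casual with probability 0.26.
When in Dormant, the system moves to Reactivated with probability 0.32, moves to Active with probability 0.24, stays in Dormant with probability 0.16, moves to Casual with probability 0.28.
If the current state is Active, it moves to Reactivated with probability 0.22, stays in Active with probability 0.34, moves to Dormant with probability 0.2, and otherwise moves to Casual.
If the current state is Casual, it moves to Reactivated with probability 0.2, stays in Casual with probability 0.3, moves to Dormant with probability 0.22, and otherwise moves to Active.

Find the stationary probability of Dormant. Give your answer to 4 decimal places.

0.2114

Let the stationary distribution be π with π = πP and π_1 + π_2 + π_3 + π_4 = 1.
π_1 = 0.24·π_1 + 0.32·π_2 + 0.22·π_3 + 0.2·π_4
π_2 = 0.26·π_1 + 0.16·π_2 + 0.2·π_3 + 0.22·π_4
π_3 = 0.24·π_1 + 0.24·π_2 + 0.34·π_3 + 0.28·π_4
Solving with the normalization constraint gives π = (0.2406, 0.2114, 0.2786, 0.2694).
So the stationary probability of Dormant is 0.2114.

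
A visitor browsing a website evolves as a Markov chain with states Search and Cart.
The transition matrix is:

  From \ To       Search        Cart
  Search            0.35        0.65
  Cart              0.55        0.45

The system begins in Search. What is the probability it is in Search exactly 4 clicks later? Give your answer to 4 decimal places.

Propagate the distribution vector 4 clicks from Search.
After 0 clicks: (1.0000, 0.0000)
After 1 click: (0.3500, 0.6500)
After 2 clicks: (0.4800, 0.5200)
After 3 clicks: (0.4540, 0.5460)
After 4 clicks: (0.4592, 0.5408)
P(in Search after 4 clicks) = 0.4592

0.4592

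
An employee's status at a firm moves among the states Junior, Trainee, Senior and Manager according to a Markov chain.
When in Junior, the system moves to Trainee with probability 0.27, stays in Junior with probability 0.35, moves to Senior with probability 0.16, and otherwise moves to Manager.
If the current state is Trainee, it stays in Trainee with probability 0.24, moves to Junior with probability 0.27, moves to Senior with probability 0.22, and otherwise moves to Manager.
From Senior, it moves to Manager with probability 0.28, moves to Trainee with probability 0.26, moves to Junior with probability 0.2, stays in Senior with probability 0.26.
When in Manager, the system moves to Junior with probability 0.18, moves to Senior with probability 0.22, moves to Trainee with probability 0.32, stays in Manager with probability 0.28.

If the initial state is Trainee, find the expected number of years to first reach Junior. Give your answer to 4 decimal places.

4.3629

Let t(s) be the expected number of years to first reach Junior from state s, with t(Junior) = 0. Conditioning on the first year:
t(Trainee) = 1 + 0.24·t(Trainee) + 0.22·t(Senior) + 0.27·t(Manager)
t(Senior) = 1 + 0.26·t(Trainee) + 0.26·t(Senior) + 0.28·t(Manager)
t(Manager) = 1 + 0.32·t(Trainee) + 0.22·t(Senior) + 0.28·t(Manager)
Solving: t(Trainee) = 4.3629, t(Senior) = 4.6852, t(Manager) = 4.7595.
Expected years from Trainee to Junior: 4.3629.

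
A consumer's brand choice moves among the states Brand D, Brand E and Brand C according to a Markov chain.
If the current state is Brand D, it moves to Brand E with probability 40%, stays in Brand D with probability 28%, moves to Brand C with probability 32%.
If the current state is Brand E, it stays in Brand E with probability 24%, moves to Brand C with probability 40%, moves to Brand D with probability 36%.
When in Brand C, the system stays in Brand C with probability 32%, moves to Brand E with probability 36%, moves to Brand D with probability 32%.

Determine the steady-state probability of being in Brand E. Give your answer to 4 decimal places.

0.3329

Let the stationary distribution be π with π = πP and π_1 + π_2 + π_3 = 1.
π_1 = 0.28·π_1 + 0.36·π_2 + 0.32·π_3
π_2 = 0.4·π_1 + 0.24·π_2 + 0.36·π_3
Solving with the normalization constraint gives π = (0.3205, 0.3329, 0.3466).
So the stationary probability of Brand E is 0.3329.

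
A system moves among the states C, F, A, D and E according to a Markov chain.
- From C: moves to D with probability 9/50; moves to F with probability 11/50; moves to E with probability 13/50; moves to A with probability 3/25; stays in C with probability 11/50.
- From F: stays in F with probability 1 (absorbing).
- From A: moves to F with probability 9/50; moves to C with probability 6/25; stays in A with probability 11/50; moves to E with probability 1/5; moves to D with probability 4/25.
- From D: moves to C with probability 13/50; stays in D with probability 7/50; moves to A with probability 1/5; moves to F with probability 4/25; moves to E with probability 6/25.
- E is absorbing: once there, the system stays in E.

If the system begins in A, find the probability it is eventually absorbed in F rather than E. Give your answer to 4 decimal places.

0.4577

Let h(s) be the probability of absorption at F starting from transient state s. Then h(F) = 1 and h(E) = 0. By first-step analysis:
h(C) = 0.22·h(C) + 0.22·1 + 0.12·h(A) + 0.18·h(D) + 0.26·0
h(A) = 0.24·h(C) + 0.18·1 + 0.22·h(A) + 0.16·h(D) + 0.2·0
h(D) = 0.26·h(C) + 0.16·1 + 0.2·h(A) + 0.14·h(D) + 0.24·0
Solving: h(C) = 0.4515, h(A) = 0.4577, h(D) = 0.4290.
Starting from A, the probability is 0.4577.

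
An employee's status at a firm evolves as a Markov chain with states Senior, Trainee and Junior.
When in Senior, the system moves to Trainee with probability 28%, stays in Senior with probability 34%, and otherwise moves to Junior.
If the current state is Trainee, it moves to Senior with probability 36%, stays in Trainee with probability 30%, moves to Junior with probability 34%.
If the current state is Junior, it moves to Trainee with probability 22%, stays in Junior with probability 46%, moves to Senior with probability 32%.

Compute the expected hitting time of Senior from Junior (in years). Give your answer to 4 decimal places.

Let t(s) be the expected number of years to first reach Senior from state s, with t(Senior) = 0. Conditioning on the first year:
t(Trainee) = 1 + 0.3·t(Trainee) + 0.34·t(Junior)
t(Junior) = 1 + 0.22·t(Trainee) + 0.46·t(Junior)
Solving: t(Trainee) = 2.9024, t(Junior) = 3.0343.
Expected years from Junior to Senior: 3.0343.

3.0343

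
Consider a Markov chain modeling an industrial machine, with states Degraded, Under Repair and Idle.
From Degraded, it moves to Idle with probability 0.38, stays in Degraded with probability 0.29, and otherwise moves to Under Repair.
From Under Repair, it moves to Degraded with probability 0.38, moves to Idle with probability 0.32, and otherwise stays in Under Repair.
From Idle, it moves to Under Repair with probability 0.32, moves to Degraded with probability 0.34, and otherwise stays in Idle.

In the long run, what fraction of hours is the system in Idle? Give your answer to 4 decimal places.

Let the stationary distribution be π with π = πP and π_1 + π_2 + π_3 = 1.
π_1 = 0.29·π_1 + 0.38·π_2 + 0.34·π_3
π_2 = 0.33·π_1 + 0.3·π_2 + 0.32·π_3
Solving with the normalization constraint gives π = (0.3359, 0.3170, 0.3471).
So the stationary probability of Idle is 0.3471.

0.3471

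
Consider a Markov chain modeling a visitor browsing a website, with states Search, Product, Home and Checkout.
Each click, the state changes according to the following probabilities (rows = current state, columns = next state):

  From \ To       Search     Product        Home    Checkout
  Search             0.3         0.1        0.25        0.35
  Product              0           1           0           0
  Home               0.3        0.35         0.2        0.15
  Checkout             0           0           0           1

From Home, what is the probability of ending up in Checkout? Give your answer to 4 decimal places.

0.4330

Let h(s) be the probability of absorption at Checkout starting from transient state s. Then h(Checkout) = 1 and h(Product) = 0. By first-step analysis:
h(Search) = 0.3·h(Search) + 0.1·0 + 0.25·h(Home) + 0.35·1
h(Home) = 0.3·h(Search) + 0.35·0 + 0.2·h(Home) + 0.15·1
Solving: h(Search) = 0.6546, h(Home) = 0.4330.
Starting from Home, the probability is 0.4330.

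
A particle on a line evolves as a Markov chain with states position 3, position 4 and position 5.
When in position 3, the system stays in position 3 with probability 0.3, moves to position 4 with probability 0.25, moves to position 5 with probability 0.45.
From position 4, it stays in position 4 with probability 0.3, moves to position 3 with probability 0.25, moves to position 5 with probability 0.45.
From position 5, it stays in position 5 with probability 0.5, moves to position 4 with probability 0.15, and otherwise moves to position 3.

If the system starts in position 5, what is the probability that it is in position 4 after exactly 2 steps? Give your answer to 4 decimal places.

0.2075

Sum over the intermediate state after 1 step:
P = P(position 5→position 3)·P(position 3→position 4) + P(position 5→position 4)·P(position 4→position 4) + P(position 5→position 5)·P(position 5→position 4)
  = 0.35×0.25 + 0.15×0.3 + 0.5×0.15
  = 0.0875 + 0.0450 + 0.0750 = 0.2075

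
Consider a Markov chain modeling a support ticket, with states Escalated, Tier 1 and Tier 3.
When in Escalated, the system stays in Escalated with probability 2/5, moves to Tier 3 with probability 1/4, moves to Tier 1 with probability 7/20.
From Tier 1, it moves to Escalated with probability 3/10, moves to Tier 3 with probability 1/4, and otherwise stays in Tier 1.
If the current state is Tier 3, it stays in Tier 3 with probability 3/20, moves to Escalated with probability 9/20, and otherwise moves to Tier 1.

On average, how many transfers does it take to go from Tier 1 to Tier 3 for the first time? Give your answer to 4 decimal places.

4.0000

Let t(s) be the expected number of transfers to first reach Tier 3 from state s, with t(Tier 3) = 0. Conditioning on the first transfer:
t(Escalated) = 1 + 0.4·t(Escalated) + 0.35·t(Tier 1)
t(Tier 1) = 1 + 0.3·t(Escalated) + 0.45·t(Tier 1)
Solving: t(Escalated) = 4.0000, t(Tier 1) = 4.0000.
Expected transfers from Tier 1 to Tier 3: 4.0000.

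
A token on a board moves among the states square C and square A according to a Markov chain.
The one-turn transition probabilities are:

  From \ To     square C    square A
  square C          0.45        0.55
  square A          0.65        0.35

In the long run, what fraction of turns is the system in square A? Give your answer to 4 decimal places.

Let the stationary distribution be π with π = πP and π_1 + π_2 = 1.
π_1 = 0.45·π_1 + 0.65·π_2
Solving with the normalization constraint gives π = (0.5417, 0.4583).
So the stationary probability of square A is 0.4583.

0.4583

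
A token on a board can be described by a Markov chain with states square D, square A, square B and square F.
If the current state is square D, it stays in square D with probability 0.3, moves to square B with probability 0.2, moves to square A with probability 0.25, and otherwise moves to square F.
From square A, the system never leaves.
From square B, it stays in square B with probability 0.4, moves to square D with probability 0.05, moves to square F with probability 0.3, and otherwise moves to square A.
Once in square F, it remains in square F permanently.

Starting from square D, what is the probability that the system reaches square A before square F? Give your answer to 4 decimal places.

0.4878

Let h(s) be the probability of absorption at square A starting from transient state s. Then h(square A) = 1 and h(square F) = 0. By first-step analysis:
h(square D) = 0.3·h(square D) + 0.25·1 + 0.2·h(square B) + 0.25·0
h(square B) = 0.05·h(square D) + 0.25·1 + 0.4·h(square B) + 0.3·0
Solving: h(square D) = 0.4878, h(square B) = 0.4573.
Starting from square D, the probability is 0.4878.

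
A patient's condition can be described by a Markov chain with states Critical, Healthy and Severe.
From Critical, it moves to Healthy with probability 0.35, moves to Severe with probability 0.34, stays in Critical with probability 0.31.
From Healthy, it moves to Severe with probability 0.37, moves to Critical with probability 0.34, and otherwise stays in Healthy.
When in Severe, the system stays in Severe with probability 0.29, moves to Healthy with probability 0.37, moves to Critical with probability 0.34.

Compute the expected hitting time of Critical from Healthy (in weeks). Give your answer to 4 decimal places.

2.9412

Let t(s) be the expected number of weeks to first reach Critical from state s, with t(Critical) = 0. Conditioning on the first week:
t(Healthy) = 1 + 0.29·t(Healthy) + 0.37·t(Severe)
t(Severe) = 1 + 0.37·t(Healthy) + 0.29·t(Severe)
Solving: t(Healthy) = 2.9412, t(Severe) = 2.9412.
Expected weeks from Healthy to Critical: 2.9412.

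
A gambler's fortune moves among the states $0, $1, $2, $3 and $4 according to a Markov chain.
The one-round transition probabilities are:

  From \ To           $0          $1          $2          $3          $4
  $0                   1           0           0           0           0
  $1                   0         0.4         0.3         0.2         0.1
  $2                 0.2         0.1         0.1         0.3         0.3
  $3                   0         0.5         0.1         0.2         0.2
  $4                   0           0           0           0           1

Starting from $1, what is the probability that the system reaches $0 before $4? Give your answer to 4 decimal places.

Let h(s) be the probability of absorption at $0 starting from transient state s. Then h($0) = 1 and h($4) = 0. By first-step analysis:
h($1) = 0.4·h($1) + 0.3·h($2) + 0.2·h($3) + 0.1·0
h($2) = 0.2·1 + 0.1·h($1) + 0.1·h($2) + 0.3·h($3) + 0.3·0
h($3) = 0.5·h($1) + 0.1·h($2) + 0.2·h($3) + 0.2·0
Solving: h($1) = 0.2055, h($2) = 0.3004, h($3) = 0.1660.
Starting from $1, the probability is 0.2055.

0.2055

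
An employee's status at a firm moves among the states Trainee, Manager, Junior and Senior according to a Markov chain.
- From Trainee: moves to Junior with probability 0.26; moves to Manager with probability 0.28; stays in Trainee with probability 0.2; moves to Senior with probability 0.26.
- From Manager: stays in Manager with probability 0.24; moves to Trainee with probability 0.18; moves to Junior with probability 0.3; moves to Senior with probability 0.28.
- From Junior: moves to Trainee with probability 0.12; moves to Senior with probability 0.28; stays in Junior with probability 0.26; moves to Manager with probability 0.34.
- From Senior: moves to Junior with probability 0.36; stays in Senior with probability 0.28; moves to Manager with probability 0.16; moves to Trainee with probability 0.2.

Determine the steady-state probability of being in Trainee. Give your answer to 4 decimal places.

Let the stationary distribution be π with π = πP and π_1 + π_2 + π_3 + π_4 = 1.
π_1 = 0.2·π_1 + 0.18·π_2 + 0.12·π_3 + 0.2·π_4
π_2 = 0.28·π_1 + 0.24·π_2 + 0.34·π_3 + 0.16·π_4
π_3 = 0.26·π_1 + 0.3·π_2 + 0.26·π_3 + 0.36·π_4
Solving with the normalization constraint gives π = (0.1711, 0.2545, 0.2978, 0.2766).
So the stationary probability of Trainee is 0.1711.

0.1711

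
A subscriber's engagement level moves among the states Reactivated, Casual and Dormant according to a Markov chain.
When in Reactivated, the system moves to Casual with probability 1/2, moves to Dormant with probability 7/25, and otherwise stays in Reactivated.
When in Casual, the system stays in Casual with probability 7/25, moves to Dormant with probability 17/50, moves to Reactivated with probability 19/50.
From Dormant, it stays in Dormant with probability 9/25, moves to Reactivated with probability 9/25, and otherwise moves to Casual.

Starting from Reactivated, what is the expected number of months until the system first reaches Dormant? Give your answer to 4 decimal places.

3.2831

Let t(s) be the expected number of months to first reach Dormant from state s, with t(Dormant) = 0. Conditioning on the first month:
t(Reactivated) = 1 + 0.22·t(Reactivated) + 0.5·t(Casual)
t(Casual) = 1 + 0.38·t(Reactivated) + 0.28·t(Casual)
Solving: t(Reactivated) = 3.2831, t(Casual) = 3.1216.
Expected months from Reactivated to Dormant: 3.2831.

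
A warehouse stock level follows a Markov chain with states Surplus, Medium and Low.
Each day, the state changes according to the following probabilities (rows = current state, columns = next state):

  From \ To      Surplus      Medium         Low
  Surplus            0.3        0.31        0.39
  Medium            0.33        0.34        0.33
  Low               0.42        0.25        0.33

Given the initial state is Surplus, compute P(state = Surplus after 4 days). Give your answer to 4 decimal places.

Propagate the distribution vector 4 days from Surplus.
After 0 days: (1.0000, 0.0000, 0.0000)
After 1 day: (0.3000, 0.3100, 0.3900)
After 2 days: (0.3561, 0.2959, 0.3480)
After 3 days: (0.3506, 0.2980, 0.3514)
After 4 days: (0.3511, 0.2979, 0.3510)
P(in Surplus after 4 days) = 0.3511

0.3511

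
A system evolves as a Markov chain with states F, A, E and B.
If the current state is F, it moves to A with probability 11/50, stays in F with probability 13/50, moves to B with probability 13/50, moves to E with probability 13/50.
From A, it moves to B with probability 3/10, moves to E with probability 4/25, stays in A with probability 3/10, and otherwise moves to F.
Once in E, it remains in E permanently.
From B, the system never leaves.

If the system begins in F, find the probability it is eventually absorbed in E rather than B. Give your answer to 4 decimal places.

Let h(s) be the probability of absorption at E starting from transient state s. Then h(E) = 1 and h(B) = 0. By first-step analysis:
h(F) = 0.26·h(F) + 0.22·h(A) + 0.26·1 + 0.26·0
h(A) = 0.24·h(F) + 0.3·h(A) + 0.16·1 + 0.3·0
Solving: h(F) = 0.4669, h(A) = 0.3887.
Starting from F, the probability is 0.4669.

0.4669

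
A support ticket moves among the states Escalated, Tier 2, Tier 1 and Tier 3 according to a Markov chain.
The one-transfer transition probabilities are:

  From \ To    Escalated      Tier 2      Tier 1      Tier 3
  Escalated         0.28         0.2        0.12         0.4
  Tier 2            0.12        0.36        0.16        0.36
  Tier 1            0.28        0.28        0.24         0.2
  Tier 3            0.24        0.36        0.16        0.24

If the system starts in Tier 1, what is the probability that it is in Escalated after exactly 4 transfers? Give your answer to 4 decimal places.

0.2182

Propagate the distribution vector 4 transfers from Tier 1.
After 0 transfers: (0.0000, 0.0000, 1.0000, 0.0000)
After 1 transfer: (0.2800, 0.2800, 0.2400, 0.2000)
After 2 transfers: (0.2272, 0.2960, 0.1680, 0.3088)
After 3 transfers: (0.2203, 0.3102, 0.1644, 0.3052)
After 4 transfers: (0.2182, 0.3116, 0.1643, 0.3059)
P(in Escalated after 4 transfers) = 0.2182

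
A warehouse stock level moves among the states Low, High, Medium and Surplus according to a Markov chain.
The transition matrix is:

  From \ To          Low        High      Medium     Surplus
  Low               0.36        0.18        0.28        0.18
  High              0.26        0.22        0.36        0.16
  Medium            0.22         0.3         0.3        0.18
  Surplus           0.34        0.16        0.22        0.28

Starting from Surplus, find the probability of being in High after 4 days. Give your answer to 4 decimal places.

0.2196

Propagate the distribution vector 4 days from Surplus.
After 0 days: (0.0000, 0.0000, 0.0000, 1.0000)
After 1 day: (0.3400, 0.1600, 0.2200, 0.2800)
After 2 days: (0.3076, 0.2072, 0.2804, 0.2048)
After 3 days: (0.2959, 0.2178, 0.2899, 0.1963)
After 4 days: (0.2937, 0.2196, 0.2914, 0.1953)
P(in High after 4 days) = 0.2196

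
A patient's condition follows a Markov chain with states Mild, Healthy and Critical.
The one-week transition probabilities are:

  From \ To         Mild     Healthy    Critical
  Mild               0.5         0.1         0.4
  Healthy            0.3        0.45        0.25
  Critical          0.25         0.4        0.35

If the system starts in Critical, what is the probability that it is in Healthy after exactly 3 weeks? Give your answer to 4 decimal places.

0.3175

Propagate the distribution vector 3 weeks from Critical.
After 0 weeks: (0.0000, 0.0000, 1.0000)
After 1 week: (0.2500, 0.4000, 0.3500)
After 2 weeks: (0.3325, 0.3450, 0.3225)
After 3 weeks: (0.3504, 0.3175, 0.3321)
P(in Healthy after 3 weeks) = 0.3175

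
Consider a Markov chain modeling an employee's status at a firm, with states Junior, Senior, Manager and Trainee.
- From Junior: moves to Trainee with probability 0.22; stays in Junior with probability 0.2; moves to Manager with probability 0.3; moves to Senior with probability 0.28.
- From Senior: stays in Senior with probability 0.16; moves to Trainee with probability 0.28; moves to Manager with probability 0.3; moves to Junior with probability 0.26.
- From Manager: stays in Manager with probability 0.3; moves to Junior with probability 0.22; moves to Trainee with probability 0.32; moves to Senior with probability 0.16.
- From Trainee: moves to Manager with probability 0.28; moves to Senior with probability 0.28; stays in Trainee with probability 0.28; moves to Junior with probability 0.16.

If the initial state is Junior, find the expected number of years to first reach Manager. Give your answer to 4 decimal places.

3.3898

Let t(s) be the expected number of years to first reach Manager from state s, with t(Manager) = 0. Conditioning on the first year:
t(Junior) = 1 + 0.2·t(Junior) + 0.28·t(Senior) + 0.22·t(Trainee)
t(Senior) = 1 + 0.26·t(Junior) + 0.16·t(Senior) + 0.28·t(Trainee)
t(Trainee) = 1 + 0.16·t(Junior) + 0.28·t(Senior) + 0.28·t(Trainee)
Solving: t(Junior) = 3.3898, t(Senior) = 3.3937, t(Trainee) = 3.4620.
Expected years from Junior to Manager: 3.3898.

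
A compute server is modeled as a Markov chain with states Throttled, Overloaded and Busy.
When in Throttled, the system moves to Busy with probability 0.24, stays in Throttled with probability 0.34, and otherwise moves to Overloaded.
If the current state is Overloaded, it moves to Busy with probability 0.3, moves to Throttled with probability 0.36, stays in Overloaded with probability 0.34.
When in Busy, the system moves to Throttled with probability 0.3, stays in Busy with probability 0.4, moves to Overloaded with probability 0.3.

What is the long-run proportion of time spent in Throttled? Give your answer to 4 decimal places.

Let the stationary distribution be π with π = πP and π_1 + π_2 + π_3 = 1.
π_1 = 0.34·π_1 + 0.36·π_2 + 0.3·π_3
π_2 = 0.42·π_1 + 0.34·π_2 + 0.3·π_3
Solving with the normalization constraint gives π = (0.3346, 0.3543, 0.3110).
So the stationary probability of Throttled is 0.3346.

0.3346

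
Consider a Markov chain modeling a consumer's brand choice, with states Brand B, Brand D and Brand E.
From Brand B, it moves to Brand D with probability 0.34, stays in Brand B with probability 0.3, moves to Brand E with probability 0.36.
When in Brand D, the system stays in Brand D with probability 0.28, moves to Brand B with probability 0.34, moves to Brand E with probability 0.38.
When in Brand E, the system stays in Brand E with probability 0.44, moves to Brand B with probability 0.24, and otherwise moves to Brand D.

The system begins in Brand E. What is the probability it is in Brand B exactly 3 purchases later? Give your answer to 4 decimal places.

0.2884

Propagate the distribution vector 3 purchases from Brand E.
After 0 purchases: (0.0000, 0.0000, 1.0000)
After 1 purchase: (0.2400, 0.3200, 0.4400)
After 2 purchases: (0.2864, 0.3120, 0.4016)
After 3 purchases: (0.2884, 0.3132, 0.3984)
P(in Brand B after 3 purchases) = 0.2884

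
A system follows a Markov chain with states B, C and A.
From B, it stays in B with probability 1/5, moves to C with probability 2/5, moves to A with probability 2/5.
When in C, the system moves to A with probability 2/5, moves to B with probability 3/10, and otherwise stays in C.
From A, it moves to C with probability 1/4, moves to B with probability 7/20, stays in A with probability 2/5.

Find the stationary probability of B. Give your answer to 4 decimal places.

Let the stationary distribution be π with π = πP and π_1 + π_2 + π_3 = 1.
π_1 = 0.2·π_1 + 0.3·π_2 + 0.35·π_3
π_2 = 0.4·π_1 + 0.3·π_2 + 0.25·π_3
Solving with the normalization constraint gives π = (0.2909, 0.3091, 0.4000).
So the stationary probability of B is 0.2909.

0.2909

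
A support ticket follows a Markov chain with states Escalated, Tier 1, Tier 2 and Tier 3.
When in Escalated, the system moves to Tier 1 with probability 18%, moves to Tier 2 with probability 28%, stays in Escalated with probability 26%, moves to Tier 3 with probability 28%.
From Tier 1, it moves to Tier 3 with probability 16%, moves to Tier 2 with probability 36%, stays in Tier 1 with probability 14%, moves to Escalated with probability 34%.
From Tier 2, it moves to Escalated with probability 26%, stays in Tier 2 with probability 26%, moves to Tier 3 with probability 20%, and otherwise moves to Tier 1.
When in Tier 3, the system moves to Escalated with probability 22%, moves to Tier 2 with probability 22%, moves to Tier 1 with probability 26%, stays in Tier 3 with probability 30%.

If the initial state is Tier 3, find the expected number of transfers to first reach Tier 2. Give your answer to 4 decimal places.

3.7694

Let t(s) be the expected number of transfers to first reach Tier 2 from state s, with t(Tier 2) = 0. Conditioning on the first transfer:
t(Escalated) = 1 + 0.26·t(Escalated) + 0.18·t(Tier 1) + 0.28·t(Tier 3)
t(Tier 1) = 1 + 0.34·t(Escalated) + 0.14·t(Tier 1) + 0.16·t(Tier 3)
t(Tier 3) = 1 + 0.22·t(Escalated) + 0.26·t(Tier 1) + 0.3·t(Tier 3)
Solving: t(Escalated) = 3.5748, t(Tier 1) = 3.2774, t(Tier 3) = 3.7694.
Expected transfers from Tier 3 to Tier 2: 3.7694.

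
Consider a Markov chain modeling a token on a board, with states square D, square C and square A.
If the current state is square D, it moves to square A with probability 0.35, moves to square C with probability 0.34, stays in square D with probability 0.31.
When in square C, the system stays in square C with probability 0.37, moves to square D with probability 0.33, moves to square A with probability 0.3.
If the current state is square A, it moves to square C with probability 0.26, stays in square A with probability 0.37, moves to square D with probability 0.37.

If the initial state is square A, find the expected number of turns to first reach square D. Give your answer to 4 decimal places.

Let t(s) be the expected number of turns to first reach square D from state s, with t(square D) = 0. Conditioning on the first turn:
t(square C) = 1 + 0.37·t(square C) + 0.3·t(square A)
t(square A) = 1 + 0.26·t(square C) + 0.37·t(square A)
Solving: t(square C) = 2.9163, t(square A) = 2.7908.
Expected turns from square A to square D: 2.7908.

2.7908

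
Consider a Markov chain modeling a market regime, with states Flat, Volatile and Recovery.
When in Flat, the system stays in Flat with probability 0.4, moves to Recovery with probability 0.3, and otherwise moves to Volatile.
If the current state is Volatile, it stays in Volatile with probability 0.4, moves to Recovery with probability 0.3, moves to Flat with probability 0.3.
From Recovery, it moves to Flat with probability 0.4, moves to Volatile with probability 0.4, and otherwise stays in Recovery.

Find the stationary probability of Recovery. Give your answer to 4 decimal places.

0.2727

Let the stationary distribution be π with π = πP and π_1 + π_2 + π_3 = 1.
π_1 = 0.4·π_1 + 0.3·π_2 + 0.4·π_3
π_2 = 0.3·π_1 + 0.4·π_2 + 0.4·π_3
Solving with the normalization constraint gives π = (0.3636, 0.3636, 0.2727).
So the stationary probability of Recovery is 0.2727.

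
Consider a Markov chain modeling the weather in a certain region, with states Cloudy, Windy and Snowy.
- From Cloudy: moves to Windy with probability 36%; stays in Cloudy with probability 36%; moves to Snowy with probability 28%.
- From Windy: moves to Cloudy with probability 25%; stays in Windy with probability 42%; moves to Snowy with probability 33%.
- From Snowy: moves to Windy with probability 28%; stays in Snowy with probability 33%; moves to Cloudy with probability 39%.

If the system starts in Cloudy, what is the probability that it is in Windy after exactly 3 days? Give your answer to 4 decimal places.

0.3566

Propagate the distribution vector 3 days from Cloudy.
After 0 days: (1.0000, 0.0000, 0.0000)
After 1 day: (0.3600, 0.3600, 0.2800)
After 2 days: (0.3288, 0.3592, 0.3120)
After 3 days: (0.3298, 0.3566, 0.3136)
P(in Windy after 3 days) = 0.3566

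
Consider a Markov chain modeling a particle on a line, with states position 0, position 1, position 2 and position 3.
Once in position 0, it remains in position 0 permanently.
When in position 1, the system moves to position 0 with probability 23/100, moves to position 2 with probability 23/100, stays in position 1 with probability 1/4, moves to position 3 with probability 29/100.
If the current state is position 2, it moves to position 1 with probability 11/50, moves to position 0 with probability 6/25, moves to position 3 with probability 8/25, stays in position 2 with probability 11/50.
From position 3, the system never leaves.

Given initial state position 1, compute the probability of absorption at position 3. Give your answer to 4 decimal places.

0.5610

Let h(s) be the probability of absorption at position 3 starting from transient state s. Then h(position 3) = 1 and h(position 0) = 0. By first-step analysis:
h(position 1) = 0.23·0 + 0.25·h(position 1) + 0.23·h(position 2) + 0.29·1
h(position 2) = 0.24·0 + 0.22·h(position 1) + 0.22·h(position 2) + 0.32·1
Solving: h(position 1) = 0.5610, h(position 2) = 0.5685.
Starting from position 1, the probability is 0.5610.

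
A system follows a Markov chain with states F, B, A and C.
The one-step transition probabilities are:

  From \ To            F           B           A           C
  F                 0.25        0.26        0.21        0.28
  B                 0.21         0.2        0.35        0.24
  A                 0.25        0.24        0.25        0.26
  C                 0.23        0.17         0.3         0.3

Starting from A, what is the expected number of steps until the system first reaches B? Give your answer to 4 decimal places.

Let t(s) be the expected number of steps to first reach B from state s, with t(B) = 0. Conditioning on the first step:
t(F) = 1 + 0.25·t(F) + 0.21·t(A) + 0.28·t(C)
t(A) = 1 + 0.25·t(F) + 0.25·t(A) + 0.26·t(C)
t(C) = 1 + 0.23·t(F) + 0.3·t(A) + 0.3·t(C)
Solving: t(F) = 4.3510, t(A) = 4.4331, t(C) = 4.7581.
Expected steps from A to B: 4.4331.

4.4331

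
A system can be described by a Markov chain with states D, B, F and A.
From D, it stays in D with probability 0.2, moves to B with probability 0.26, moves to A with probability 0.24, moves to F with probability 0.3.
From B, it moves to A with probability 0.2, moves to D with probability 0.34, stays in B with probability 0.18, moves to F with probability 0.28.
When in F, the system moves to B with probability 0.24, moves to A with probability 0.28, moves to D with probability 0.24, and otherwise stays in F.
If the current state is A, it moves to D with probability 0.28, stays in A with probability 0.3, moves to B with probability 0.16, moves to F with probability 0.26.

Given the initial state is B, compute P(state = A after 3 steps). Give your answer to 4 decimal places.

Propagate the distribution vector 3 steps from B.
After 0 steps: (0.0000, 1.0000, 0.0000, 0.0000)
After 1 step: (0.3400, 0.1800, 0.2800, 0.2000)
After 2 steps: (0.2524, 0.2200, 0.2716, 0.2560)
After 3 steps: (0.2621, 0.2114, 0.2691, 0.2574)
P(in A after 3 steps) = 0.2574

0.2574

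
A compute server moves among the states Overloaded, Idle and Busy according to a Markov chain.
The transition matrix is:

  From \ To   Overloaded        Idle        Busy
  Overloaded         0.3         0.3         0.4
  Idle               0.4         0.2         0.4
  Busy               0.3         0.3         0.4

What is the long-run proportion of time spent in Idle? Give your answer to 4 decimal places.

0.2727

Let the stationary distribution be π with π = πP and π_1 + π_2 + π_3 = 1.
π_1 = 0.3·π_1 + 0.4·π_2 + 0.3·π_3
π_2 = 0.3·π_1 + 0.2·π_2 + 0.3·π_3
Solving with the normalization constraint gives π = (0.3273, 0.2727, 0.4000).
So the stationary probability of Idle is 0.2727.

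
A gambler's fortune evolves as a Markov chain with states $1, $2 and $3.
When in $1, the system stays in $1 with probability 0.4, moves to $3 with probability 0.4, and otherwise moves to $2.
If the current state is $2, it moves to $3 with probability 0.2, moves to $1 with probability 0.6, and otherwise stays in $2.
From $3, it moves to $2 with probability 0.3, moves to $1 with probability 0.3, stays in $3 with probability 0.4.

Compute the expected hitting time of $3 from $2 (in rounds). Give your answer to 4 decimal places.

Let t(s) be the expected number of rounds to first reach $3 from state s, with t($3) = 0. Conditioning on the first round:
t($1) = 1 + 0.4·t($1) + 0.2·t($2)
t($2) = 1 + 0.6·t($1) + 0.2·t($2)
Solving: t($1) = 2.7778, t($2) = 3.3333.
Expected rounds from $2 to $3: 3.3333.

3.3333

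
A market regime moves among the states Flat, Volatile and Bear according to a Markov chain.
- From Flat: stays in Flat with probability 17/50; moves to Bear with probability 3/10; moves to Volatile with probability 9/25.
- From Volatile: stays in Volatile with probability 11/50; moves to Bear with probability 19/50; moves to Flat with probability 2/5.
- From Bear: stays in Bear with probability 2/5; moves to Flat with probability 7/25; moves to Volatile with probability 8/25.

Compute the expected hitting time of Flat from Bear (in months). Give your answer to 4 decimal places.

Let t(s) be the expected number of months to first reach Flat from state s, with t(Flat) = 0. Conditioning on the first month:
t(Volatile) = 1 + 0.22·t(Volatile) + 0.38·t(Bear)
t(Bear) = 1 + 0.32·t(Volatile) + 0.4·t(Bear)
Solving: t(Volatile) = 2.8291, t(Bear) = 3.1755.
Expected months from Bear to Flat: 3.1755.

3.1755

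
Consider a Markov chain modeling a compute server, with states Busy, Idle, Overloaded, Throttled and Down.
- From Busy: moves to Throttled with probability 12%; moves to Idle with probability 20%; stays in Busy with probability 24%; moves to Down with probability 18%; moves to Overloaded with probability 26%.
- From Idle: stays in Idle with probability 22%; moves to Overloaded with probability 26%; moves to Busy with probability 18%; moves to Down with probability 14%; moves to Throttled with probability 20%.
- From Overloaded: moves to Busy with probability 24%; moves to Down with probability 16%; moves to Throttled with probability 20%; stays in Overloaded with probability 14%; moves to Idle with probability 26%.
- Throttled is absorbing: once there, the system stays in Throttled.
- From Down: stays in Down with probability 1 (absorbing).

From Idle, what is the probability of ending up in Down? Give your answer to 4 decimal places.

Let h(s) be the probability of absorption at Down starting from transient state s. Then h(Down) = 1 and h(Throttled) = 0. By first-step analysis:
h(Busy) = 0.24·h(Busy) + 0.2·h(Idle) + 0.26·h(Overloaded) + 0.12·0 + 0.18·1
h(Idle) = 0.18·h(Busy) + 0.22·h(Idle) + 0.26·h(Overloaded) + 0.2·0 + 0.14·1
h(Overloaded) = 0.24·h(Busy) + 0.26·h(Idle) + 0.14·h(Overloaded) + 0.2·0 + 0.16·1
Solving: h(Busy) = 0.5164, h(Idle) = 0.4545, h(Overloaded) = 0.4676.
Starting from Idle, the probability is 0.4545.

0.4545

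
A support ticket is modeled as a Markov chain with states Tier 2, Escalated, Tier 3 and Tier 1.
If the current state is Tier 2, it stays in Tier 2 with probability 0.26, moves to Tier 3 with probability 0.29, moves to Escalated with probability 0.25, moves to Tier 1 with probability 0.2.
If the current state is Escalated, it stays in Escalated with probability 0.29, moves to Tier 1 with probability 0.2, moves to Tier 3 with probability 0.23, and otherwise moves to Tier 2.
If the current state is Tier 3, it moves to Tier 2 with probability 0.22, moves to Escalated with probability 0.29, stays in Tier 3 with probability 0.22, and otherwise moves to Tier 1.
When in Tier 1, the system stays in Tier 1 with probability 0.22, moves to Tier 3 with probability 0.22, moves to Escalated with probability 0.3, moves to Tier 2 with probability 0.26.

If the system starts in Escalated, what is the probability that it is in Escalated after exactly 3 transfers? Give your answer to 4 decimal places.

0.2819

Propagate the distribution vector 3 transfers from Escalated.
After 0 transfers: (0.0000, 1.0000, 0.0000, 0.0000)
After 1 transfer: (0.2800, 0.2900, 0.2300, 0.2000)
After 2 transfers: (0.2566, 0.2808, 0.2425, 0.2201)
After 3 transfers: (0.2559, 0.2819, 0.2408, 0.2214)
P(in Escalated after 3 transfers) = 0.2819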